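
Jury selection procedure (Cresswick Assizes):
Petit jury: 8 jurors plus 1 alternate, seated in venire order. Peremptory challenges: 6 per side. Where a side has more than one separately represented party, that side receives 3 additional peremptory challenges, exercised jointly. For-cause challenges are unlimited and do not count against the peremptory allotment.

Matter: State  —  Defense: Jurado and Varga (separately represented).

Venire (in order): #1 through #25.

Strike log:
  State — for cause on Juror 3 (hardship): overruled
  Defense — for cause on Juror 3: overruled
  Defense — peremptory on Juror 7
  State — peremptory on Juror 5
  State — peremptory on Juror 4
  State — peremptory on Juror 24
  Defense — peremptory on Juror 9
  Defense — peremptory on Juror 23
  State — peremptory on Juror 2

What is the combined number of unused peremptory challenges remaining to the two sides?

8

State allotment: 6. Defense allotment: 6 base + 3 multi-party = 9.
State peremptories used: #5, #4, #24, #2 — 4 (the for-cause on #3 doesn't count).
Defense peremptories used: #7, #9, #23 — 3 (the for-cause on #3 doesn't count).
Remaining: (6 − 4) + (9 − 3) = 8.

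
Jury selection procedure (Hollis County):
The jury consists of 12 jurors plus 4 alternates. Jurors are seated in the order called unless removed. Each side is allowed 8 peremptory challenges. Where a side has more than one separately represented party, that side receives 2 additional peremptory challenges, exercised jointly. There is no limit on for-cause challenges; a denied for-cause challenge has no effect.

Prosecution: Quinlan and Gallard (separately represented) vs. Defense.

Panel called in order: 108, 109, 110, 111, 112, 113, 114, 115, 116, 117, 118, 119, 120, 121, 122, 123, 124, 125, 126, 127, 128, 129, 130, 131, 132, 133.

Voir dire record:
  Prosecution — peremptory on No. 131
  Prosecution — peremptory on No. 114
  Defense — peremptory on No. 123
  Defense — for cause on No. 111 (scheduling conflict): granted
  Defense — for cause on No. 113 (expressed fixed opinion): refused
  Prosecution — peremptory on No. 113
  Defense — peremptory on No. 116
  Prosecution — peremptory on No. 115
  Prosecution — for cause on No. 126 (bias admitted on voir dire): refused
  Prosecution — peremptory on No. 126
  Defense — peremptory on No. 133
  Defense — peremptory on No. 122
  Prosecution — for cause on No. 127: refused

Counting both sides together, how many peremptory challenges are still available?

9

Prosecution allotment: 8 base + 2 multi-party = 10. Defense allotment: 8.
Prosecution peremptories used: #131, #114, #113, #115, #126 — 5 (for-cause on #126, #127 don't count).
Defense peremptories used: #123, #116, #133, #122 — 4 (for-cause on #111, #113 don't count).
Remaining: (10 − 5) + (8 − 4) = 9.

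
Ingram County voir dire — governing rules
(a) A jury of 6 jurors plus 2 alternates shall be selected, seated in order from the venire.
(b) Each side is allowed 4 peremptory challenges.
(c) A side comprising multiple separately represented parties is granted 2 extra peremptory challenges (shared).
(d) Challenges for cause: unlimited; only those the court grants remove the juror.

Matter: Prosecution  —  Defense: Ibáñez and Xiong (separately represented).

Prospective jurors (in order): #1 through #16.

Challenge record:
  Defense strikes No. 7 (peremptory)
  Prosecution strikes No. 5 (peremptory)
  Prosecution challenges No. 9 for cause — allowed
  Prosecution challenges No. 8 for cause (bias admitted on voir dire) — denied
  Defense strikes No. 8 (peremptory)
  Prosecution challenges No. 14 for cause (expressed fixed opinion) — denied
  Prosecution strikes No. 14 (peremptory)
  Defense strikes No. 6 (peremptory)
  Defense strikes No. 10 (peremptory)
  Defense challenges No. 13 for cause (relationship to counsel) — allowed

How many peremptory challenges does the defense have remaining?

2

Defense allotment: 4 base + 2 multi-party = 6.
Defense peremptories used: #7, #8, #6, #10 — 4 (the for-cause on #13 doesn't count).
Remaining: 6 − 4 = 2.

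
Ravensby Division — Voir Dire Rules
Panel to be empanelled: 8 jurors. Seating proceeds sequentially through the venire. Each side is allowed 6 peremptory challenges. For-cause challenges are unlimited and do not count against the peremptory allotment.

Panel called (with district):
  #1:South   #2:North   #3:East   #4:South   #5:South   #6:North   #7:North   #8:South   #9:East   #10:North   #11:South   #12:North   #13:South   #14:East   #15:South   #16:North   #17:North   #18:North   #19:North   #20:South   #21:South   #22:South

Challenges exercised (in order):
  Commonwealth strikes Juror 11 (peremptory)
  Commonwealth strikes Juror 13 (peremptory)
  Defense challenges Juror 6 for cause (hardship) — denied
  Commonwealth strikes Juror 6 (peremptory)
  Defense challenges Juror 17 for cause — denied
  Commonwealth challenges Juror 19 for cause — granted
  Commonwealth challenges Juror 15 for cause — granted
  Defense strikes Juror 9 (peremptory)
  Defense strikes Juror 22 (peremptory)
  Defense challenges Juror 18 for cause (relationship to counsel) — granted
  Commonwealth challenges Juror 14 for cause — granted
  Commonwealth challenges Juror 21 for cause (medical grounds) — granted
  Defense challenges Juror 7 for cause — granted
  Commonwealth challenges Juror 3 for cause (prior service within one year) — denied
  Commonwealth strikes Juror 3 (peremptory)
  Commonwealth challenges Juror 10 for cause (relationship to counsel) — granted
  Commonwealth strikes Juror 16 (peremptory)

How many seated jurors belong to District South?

Removed: #3, #6, #7, #9, #10, #11, #13, #14, #15, #16, #18, #19, #21, #22.
Seated jurors 1–8: #1, #2, #4, #5, #8, #12, #17, #20.
Of those, in District South: #1, #4, #5, #8, #20 → 5.

5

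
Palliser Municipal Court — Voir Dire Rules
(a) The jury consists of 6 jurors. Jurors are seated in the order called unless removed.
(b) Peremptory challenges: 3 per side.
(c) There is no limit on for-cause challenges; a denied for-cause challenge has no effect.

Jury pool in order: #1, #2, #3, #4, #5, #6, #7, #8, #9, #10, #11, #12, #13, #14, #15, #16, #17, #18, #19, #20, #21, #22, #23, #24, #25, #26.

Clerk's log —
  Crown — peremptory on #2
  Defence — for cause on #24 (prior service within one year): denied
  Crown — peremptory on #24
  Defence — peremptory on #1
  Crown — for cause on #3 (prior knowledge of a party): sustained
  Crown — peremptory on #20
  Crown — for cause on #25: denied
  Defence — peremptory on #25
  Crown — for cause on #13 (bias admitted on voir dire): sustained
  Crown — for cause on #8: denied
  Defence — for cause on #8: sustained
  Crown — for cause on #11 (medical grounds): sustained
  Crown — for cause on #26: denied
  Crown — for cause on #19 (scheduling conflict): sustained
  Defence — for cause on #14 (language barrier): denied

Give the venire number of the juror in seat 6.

10

Removed: #1, #2, #3, #8, #11, #13, #19, #20, #24, #25. (#14, #26 stay — for-cause denied.)
Filling seats in venire order through position 6: #4, #5, #6, #7, #9, #10.
So seat 6 is #10.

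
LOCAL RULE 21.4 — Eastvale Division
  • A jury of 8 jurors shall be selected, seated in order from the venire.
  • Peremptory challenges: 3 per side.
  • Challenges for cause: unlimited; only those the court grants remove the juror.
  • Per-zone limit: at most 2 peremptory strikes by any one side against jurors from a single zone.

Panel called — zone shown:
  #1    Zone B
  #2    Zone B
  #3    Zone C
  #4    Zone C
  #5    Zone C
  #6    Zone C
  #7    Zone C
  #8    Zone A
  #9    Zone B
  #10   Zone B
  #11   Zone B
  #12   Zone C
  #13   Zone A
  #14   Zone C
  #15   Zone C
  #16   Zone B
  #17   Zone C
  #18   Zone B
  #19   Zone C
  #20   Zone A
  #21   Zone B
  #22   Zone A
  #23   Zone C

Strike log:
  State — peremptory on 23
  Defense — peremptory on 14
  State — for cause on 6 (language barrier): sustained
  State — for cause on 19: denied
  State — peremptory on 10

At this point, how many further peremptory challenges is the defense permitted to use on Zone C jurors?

1

Defense peremptories so far: #14 — 1 of 3 used, 2 left overall.
Against Zone C: #14 — 1 used; per-zone cap 2 leaves 1.
Binding limit: min(2, 1) = 1.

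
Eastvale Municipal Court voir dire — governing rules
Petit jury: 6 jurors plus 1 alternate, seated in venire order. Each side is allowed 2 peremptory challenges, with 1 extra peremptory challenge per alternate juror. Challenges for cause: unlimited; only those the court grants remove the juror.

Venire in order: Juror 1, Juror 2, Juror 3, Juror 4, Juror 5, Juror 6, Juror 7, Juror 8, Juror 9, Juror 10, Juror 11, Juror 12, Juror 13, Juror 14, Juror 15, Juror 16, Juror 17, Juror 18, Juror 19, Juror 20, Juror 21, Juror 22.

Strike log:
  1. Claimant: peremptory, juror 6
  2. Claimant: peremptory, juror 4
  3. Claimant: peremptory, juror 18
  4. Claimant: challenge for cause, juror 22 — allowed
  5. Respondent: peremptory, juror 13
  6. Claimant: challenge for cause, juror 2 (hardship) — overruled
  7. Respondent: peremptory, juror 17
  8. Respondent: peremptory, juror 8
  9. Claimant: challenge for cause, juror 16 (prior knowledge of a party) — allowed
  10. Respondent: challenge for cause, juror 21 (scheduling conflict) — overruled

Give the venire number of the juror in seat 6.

Removed: #4, #6, #8, #13, #16, #17, #18, #22. (#2, #21 stay — for-cause denied.)
Seating in order: seats 1–6 → #1, #2, #3, #5, #7, #9; alternates → #10.
So seat 6 is #9.

9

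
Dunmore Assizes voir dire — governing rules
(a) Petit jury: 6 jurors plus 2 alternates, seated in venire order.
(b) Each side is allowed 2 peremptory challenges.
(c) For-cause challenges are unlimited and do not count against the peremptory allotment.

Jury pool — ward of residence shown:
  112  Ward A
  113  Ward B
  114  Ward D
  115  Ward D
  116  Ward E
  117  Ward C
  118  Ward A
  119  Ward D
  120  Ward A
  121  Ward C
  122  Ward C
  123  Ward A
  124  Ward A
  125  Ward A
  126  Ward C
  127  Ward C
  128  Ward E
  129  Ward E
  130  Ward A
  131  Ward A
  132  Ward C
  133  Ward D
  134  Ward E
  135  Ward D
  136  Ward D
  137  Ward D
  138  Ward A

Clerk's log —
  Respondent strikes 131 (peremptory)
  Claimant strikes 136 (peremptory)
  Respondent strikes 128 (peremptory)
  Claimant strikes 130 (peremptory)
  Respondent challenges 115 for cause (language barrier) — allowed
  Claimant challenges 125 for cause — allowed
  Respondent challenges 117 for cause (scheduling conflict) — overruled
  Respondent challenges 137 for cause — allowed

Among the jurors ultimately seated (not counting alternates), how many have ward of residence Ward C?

1

Removed: #115, #125, #128, #130, #131, #136, #137.
Seated jurors 1–6: #112, #113, #114, #116, #117, #118 (alternates #119, #120 not counted).
Of those, in Ward C: #117 → 1.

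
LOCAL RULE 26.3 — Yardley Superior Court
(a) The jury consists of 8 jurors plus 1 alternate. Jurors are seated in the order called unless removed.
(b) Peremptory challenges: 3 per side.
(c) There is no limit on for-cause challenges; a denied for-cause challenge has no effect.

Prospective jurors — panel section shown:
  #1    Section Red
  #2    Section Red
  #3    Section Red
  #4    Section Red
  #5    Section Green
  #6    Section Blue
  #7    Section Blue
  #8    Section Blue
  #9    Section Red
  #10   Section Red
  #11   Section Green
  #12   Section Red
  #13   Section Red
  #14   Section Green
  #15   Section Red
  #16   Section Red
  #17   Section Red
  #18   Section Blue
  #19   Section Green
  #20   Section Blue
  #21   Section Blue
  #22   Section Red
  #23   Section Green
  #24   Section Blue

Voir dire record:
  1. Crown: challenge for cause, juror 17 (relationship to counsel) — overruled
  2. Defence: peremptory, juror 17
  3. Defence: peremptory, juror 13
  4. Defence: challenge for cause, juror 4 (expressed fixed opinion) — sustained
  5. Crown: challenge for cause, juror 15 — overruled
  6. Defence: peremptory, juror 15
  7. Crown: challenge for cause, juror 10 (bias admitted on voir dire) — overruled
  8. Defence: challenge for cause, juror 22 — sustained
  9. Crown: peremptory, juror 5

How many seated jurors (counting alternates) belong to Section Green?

1

Removed: #4, #5, #13, #15, #17, #22.
Seated (9 incl. alternates): #1, #2, #3, #6, #7, #8, #9, #10, #11.
Of those, in Section Green: #11 → 1.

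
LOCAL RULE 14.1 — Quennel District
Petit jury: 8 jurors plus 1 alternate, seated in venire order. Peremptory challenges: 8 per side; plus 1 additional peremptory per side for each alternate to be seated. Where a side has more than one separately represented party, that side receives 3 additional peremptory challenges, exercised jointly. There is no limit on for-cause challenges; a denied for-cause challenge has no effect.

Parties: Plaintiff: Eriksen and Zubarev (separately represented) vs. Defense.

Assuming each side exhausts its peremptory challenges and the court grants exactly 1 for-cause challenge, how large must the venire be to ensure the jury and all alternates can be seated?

31

Seats to fill: 8 + 1 alternates = 9.
Peremptories — Plaintiff: 8 + 1×1 + 3 = 12; Defense: 8 + 1×1 = 9; total 21.
For-cause removals: 1.
Minimum venire: 9 + 21 + 1 = 31.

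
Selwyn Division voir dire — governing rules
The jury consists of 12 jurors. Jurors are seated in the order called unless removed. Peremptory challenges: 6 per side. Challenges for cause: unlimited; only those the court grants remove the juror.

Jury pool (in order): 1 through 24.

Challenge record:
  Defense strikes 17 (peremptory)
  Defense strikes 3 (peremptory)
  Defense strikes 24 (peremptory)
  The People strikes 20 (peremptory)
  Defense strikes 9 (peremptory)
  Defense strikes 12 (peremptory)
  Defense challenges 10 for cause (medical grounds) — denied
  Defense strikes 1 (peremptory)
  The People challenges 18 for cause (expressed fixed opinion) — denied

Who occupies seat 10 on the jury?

14

Removed: #1, #3, #9, #12, #17, #20, #24. (#10, #18 stay — for-cause denied.)
Seating in order: seats 1–12 → #2, #4, #5, #6, #7, #8, #10, #11, #13, #14, #15, #16.
So seat 10 is #14.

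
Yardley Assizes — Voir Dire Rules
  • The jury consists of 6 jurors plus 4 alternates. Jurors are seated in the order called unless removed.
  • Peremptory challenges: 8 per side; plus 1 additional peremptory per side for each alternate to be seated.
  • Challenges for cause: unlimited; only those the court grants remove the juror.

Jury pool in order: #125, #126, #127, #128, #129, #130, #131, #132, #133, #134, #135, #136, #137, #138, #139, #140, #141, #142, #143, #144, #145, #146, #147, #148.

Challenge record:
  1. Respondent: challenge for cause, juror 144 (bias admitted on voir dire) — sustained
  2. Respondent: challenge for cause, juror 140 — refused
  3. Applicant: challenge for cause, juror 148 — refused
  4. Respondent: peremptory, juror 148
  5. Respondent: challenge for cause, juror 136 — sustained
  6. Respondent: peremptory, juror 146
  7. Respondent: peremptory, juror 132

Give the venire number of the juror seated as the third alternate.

Removed: #132, #136, #144, #146, #148. (#140 stays — for-cause denied.)
Seating in order: seats 1–6 → #125, #126, #127, #128, #129, #130; alternates → #131, #133, #134, #135.
So alternate 3 is #134.

134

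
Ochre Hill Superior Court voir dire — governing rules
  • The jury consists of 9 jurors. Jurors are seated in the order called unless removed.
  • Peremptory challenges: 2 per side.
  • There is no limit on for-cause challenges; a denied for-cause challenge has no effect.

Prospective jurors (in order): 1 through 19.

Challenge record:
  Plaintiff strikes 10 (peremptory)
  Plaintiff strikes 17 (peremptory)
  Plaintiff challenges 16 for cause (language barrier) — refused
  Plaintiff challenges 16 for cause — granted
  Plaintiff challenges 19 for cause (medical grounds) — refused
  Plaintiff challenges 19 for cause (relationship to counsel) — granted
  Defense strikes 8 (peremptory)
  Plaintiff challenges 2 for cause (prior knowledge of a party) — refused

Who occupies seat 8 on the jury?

Removed: #8, #10, #16, #17, #19. (#2 stays — for-cause denied.)
Seating in order: seats 1–9 → #1, #2, #3, #4, #5, #6, #7, #9, #11.
So seat 8 is #9.

9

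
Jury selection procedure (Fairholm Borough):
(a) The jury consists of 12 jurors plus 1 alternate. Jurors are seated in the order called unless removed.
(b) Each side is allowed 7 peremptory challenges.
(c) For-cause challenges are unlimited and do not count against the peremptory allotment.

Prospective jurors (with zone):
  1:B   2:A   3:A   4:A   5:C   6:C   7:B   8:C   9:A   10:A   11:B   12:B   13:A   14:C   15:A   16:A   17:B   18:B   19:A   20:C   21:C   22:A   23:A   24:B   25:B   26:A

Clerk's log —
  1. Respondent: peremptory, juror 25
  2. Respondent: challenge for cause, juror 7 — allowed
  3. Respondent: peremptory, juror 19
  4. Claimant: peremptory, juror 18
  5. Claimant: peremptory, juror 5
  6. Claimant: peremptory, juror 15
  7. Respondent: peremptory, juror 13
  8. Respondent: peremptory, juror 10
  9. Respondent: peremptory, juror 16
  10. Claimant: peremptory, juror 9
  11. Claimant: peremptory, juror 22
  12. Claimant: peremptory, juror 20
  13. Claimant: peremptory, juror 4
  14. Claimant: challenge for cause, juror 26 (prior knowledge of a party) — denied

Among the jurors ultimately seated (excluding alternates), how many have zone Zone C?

Removed: #4, #5, #7, #9, #10, #13, #15, #16, #18, #19, #20, #22, #25.
Seated jurors 1–12: #1, #2, #3, #6, #8, #11, #12, #14, #17, #21, #23, #24 (alternates #26 not counted).
Of those, in Zone C: #6, #8, #14, #21 → 4.

4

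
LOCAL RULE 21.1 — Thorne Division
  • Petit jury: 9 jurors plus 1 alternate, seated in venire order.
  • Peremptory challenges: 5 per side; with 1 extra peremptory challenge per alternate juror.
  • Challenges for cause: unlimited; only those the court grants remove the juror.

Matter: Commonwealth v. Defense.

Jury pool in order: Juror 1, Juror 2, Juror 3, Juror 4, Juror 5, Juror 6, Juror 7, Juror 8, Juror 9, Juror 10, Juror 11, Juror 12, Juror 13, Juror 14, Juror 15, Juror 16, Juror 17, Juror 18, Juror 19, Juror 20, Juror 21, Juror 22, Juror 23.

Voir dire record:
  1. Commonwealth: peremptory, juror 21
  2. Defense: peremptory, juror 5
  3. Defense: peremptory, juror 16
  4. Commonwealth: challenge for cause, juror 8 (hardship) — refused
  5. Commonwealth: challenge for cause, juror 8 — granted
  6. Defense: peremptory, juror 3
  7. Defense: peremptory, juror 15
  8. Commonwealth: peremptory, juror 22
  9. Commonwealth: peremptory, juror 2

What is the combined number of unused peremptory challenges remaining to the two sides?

5

Commonwealth allotment: 5 base + 1 × 1 alternate = 6. Defense allotment: 5 base + 1 × 1 alternate = 6.
Commonwealth peremptories used: #21, #22, #2 — 3 (for-cause on #8, #8 don't count).
Defense peremptories used: #5, #16, #3, #15 — 4.
Remaining: (6 − 3) + (6 − 4) = 5.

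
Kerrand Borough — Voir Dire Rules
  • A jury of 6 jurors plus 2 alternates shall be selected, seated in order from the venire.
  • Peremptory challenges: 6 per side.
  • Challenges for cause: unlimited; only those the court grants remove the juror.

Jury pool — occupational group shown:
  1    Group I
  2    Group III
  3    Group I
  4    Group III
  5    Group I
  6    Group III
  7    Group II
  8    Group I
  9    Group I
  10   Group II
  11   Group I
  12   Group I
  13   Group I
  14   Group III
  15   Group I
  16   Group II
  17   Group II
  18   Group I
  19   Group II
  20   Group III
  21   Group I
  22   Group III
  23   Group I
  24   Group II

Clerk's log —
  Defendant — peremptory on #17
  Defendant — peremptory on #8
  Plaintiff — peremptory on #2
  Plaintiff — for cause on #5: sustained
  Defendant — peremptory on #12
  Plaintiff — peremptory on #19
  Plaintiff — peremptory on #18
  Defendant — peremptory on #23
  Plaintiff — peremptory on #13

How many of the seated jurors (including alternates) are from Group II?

Removed: #2, #5, #8, #12, #13, #17, #18, #19, #23.
Seated (8 incl. alternates): #1, #3, #4, #6, #7, #9, #10, #11.
Of those, in Group II: #7, #10 → 2.

2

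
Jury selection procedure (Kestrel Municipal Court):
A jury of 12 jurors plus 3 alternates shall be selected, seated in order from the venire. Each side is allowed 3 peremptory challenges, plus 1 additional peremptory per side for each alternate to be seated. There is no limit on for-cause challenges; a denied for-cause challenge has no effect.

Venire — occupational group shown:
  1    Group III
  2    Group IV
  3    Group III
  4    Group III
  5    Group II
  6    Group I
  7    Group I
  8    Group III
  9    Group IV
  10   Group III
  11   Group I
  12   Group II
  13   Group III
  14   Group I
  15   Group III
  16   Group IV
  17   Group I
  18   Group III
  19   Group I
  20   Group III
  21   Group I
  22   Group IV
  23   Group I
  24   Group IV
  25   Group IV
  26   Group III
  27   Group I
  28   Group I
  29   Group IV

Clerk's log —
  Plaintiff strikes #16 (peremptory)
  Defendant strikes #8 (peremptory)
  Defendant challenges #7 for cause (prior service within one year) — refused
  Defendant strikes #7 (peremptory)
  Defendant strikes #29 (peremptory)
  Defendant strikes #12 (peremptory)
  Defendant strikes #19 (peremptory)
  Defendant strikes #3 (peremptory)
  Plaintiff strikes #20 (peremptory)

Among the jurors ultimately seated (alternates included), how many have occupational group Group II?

1

Removed: #3, #7, #8, #12, #16, #19, #20, #29.
Seated (15 incl. alternates): #1, #2, #4, #5, #6, #9, #10, #11, #13, #14, #15, #17, #18, #21, #22.
Of those, in Group II: #5 → 1.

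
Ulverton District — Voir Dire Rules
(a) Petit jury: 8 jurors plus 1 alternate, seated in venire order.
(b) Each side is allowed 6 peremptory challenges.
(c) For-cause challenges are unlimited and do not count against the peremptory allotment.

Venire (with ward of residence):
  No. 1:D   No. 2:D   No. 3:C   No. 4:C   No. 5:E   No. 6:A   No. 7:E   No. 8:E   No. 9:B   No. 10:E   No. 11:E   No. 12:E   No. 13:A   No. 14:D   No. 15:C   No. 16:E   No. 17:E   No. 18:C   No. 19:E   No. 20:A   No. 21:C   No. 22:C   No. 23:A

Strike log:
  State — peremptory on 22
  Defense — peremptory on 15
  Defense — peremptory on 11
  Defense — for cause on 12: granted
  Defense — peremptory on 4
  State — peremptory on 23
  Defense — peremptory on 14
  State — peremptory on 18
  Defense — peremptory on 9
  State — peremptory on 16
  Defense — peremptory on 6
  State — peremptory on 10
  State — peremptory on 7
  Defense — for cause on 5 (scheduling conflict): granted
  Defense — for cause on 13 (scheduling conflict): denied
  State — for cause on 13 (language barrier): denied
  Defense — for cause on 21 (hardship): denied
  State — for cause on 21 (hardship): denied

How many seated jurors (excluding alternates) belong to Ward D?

Removed: #4, #5, #6, #7, #9, #10, #11, #12, #14, #15, #16, #18, #22, #23.
Seated jurors 1–8: #1, #2, #3, #8, #13, #17, #19, #20 (alternates #21 not counted).
Of those, in Ward D: #1, #2 → 2.

2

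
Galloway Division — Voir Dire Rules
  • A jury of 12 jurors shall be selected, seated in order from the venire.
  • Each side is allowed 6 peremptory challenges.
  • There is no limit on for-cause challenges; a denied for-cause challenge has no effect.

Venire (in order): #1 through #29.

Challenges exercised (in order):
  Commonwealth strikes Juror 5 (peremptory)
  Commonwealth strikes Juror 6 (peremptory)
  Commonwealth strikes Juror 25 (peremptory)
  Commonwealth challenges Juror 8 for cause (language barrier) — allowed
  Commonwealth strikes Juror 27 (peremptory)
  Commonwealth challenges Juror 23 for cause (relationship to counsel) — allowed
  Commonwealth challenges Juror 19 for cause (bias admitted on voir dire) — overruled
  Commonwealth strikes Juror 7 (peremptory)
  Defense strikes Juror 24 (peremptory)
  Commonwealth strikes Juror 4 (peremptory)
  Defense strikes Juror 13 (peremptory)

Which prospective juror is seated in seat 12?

18

Removed: #4, #5, #6, #7, #8, #13, #23, #24, #25, #27. (#19 stays — for-cause denied.)
Filling seats in venire order through position 12: #1, #2, #3, #9, #10, #11, #12, #14, #15, #16, #17, #18.
So seat 12 is #18.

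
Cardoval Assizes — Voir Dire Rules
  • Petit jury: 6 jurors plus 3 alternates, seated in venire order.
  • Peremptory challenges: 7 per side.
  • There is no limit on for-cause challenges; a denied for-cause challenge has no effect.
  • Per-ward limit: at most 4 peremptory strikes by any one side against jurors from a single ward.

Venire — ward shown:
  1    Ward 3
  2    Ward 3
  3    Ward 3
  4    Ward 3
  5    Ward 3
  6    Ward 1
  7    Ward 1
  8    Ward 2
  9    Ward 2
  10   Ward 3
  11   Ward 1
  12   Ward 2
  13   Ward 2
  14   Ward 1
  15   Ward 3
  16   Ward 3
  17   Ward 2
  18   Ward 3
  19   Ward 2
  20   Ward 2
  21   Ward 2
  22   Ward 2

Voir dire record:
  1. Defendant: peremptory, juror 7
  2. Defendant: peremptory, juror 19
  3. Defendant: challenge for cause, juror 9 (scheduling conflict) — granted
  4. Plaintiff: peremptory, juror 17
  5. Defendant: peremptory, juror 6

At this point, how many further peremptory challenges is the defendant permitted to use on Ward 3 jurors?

4

Defendant peremptories so far: #7, #19, #6 — 3 of 7 used, 4 left overall.
Against Ward 3: none yet — per-ward cap 4 leaves 4.
Binding limit: min(4, 4) = 4.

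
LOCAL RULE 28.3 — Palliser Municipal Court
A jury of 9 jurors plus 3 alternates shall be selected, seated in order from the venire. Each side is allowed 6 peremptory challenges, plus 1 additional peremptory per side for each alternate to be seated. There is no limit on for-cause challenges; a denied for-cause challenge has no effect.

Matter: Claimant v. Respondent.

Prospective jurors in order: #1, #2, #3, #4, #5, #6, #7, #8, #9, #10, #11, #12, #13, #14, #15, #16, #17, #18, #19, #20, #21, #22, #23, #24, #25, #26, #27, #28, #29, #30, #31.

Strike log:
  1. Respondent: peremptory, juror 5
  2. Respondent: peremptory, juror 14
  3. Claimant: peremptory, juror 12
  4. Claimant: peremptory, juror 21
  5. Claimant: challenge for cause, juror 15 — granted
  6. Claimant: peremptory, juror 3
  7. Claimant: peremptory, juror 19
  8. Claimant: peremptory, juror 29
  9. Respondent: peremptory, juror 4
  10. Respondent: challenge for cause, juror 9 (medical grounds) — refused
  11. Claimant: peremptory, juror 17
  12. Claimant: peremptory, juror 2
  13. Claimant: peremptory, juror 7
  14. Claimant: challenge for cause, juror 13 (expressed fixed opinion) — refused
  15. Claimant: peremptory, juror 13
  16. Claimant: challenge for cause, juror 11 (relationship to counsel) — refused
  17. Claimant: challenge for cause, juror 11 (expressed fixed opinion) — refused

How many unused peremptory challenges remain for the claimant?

Claimant allotment: 6 base + 1 × 3 alternates = 9.
Claimant peremptories used: #12, #21, #3, #19, #29, #17, #2, #7, #13 — 9 (for-cause on #15, #13, #11, #11 don't count).
Remaining: 9 − 9 = 0.

0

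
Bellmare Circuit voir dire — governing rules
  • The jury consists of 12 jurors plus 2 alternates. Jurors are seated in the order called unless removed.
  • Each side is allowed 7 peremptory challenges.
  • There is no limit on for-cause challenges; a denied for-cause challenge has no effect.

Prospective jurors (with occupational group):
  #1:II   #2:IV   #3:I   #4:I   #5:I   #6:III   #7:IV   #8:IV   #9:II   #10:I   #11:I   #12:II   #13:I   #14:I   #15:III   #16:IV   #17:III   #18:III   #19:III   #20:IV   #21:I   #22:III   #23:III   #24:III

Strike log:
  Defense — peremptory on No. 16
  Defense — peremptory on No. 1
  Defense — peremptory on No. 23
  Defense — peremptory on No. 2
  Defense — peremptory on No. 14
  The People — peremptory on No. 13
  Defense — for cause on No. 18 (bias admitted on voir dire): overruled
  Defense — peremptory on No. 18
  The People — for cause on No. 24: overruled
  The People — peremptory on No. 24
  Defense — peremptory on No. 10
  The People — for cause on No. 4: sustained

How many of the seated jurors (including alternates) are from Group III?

5

Removed: #1, #2, #4, #10, #13, #14, #16, #18, #23, #24.
Seated (14 incl. alternates): #3, #5, #6, #7, #8, #9, #11, #12, #15, #17, #19, #20, #21, #22.
Of those, in Group III: #6, #15, #17, #19, #22 → 5.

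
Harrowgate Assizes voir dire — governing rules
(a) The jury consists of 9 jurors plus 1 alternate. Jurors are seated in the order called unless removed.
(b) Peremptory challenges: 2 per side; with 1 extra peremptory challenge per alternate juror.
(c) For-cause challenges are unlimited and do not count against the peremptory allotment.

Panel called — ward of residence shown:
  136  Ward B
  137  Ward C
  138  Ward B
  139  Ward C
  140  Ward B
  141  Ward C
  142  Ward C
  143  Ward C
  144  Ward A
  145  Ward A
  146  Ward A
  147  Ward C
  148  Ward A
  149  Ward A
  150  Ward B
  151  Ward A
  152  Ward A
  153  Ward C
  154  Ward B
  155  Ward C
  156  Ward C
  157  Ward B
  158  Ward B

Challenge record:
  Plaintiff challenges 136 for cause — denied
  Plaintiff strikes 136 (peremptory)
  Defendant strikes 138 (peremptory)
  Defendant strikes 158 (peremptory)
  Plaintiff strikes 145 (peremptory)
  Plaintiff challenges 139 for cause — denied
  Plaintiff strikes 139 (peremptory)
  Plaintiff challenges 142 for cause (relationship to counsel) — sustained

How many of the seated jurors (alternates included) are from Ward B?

Removed: #136, #138, #139, #142, #145, #158.
Seated (10 incl. alternates): #137, #140, #141, #143, #144, #146, #147, #148, #149, #150.
Of those, in Ward B: #140, #150 → 2.

2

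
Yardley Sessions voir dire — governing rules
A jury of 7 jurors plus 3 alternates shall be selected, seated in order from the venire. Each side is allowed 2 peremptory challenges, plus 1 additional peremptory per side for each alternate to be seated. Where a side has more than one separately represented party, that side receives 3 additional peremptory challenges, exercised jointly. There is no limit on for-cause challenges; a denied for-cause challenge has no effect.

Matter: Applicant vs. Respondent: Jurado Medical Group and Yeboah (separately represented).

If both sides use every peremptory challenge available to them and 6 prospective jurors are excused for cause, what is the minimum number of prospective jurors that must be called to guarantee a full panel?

Seats to fill: 7 + 3 alternates = 10.
Peremptories — Applicant: 2 + 1×3 = 5; Respondent: 2 + 1×3 + 3 = 8; total 13.
For-cause removals: 6.
Minimum venire: 10 + 13 + 6 = 29.

29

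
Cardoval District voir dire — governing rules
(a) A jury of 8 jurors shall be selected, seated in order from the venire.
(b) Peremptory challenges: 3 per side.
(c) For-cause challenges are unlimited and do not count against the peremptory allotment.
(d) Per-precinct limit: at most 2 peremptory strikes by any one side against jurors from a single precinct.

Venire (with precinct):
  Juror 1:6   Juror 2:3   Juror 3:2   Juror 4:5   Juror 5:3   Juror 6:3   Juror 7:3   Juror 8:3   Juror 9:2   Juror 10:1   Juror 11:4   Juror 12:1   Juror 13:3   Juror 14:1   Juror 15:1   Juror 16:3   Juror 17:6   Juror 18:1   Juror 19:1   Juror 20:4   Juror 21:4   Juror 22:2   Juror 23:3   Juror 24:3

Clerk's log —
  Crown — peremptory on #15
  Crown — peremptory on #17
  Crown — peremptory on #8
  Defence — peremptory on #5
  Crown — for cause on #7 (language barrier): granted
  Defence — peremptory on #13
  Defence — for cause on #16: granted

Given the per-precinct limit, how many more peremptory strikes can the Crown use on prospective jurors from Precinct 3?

Crown peremptories so far: #15, #17, #8 — 3 of 3 used, 0 left overall.
Against Precinct 3: #8 — 1 used; per-precinct cap 2 leaves 1.
Binding limit: min(0, 1) = 0.

0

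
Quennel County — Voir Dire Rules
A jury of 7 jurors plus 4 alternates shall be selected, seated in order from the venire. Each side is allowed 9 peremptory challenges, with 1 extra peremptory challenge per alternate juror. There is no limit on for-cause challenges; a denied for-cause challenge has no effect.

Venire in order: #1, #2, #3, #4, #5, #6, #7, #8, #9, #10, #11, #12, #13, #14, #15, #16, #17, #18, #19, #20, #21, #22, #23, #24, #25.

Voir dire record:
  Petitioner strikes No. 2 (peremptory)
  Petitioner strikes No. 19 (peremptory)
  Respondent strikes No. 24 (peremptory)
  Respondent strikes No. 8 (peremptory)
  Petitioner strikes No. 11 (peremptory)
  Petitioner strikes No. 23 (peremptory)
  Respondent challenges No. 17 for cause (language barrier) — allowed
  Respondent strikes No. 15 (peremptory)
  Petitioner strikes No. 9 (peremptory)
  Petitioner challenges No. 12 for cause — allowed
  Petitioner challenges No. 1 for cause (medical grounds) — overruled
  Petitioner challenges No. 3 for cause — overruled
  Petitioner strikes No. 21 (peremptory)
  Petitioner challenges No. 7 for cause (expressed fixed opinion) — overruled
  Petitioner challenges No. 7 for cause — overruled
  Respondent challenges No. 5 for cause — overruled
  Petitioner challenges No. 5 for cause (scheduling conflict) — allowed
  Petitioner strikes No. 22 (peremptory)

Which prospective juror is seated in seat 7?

Removed: #2, #5, #8, #9, #11, #12, #15, #17, #19, #21, #22, #23, #24. (#1, #3, #7 stay — for-cause denied.)
Filling seats in venire order through position 7: #1, #3, #4, #6, #7, #10, #13.
So seat 7 is #13.

13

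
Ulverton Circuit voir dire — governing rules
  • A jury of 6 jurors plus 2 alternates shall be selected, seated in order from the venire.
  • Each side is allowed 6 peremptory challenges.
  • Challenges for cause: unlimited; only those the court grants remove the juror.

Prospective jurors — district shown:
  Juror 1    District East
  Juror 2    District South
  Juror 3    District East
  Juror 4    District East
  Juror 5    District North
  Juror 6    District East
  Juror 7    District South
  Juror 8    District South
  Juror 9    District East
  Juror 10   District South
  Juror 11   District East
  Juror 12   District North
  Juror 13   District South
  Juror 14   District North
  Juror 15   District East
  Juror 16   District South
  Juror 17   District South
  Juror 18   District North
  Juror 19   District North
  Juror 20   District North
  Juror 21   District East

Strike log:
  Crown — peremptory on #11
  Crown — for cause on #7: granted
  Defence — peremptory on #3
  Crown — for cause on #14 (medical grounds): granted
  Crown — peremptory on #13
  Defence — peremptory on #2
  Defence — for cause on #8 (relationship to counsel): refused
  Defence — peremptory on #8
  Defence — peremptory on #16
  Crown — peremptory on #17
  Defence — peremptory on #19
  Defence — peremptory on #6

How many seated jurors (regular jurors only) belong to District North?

Removed: #2, #3, #6, #7, #8, #11, #13, #14, #16, #17, #19.
Seated jurors 1–6: #1, #4, #5, #9, #10, #12 (alternates #15, #18 not counted).
Of those, in District North: #5, #12 → 2.

2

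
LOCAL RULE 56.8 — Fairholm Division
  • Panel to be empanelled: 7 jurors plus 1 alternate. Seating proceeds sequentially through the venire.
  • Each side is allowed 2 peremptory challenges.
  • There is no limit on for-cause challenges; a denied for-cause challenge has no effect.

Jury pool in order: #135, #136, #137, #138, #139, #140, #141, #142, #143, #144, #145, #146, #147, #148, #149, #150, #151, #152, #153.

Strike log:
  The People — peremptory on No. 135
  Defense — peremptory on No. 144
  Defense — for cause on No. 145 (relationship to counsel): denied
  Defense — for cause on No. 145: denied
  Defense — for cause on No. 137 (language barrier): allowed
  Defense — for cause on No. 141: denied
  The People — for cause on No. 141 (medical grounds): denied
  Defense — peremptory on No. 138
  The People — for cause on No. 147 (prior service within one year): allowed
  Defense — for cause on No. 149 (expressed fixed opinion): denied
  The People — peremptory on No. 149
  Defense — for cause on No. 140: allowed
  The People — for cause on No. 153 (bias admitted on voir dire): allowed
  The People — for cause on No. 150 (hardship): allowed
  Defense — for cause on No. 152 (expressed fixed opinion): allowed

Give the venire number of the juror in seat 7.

Removed: #135, #137, #138, #140, #144, #147, #149, #150, #152, #153. (#141, #145 stay — for-cause denied.)
Filling seats in venire order through position 7: #136, #139, #141, #142, #143, #145, #146.
So seat 7 is #146.

146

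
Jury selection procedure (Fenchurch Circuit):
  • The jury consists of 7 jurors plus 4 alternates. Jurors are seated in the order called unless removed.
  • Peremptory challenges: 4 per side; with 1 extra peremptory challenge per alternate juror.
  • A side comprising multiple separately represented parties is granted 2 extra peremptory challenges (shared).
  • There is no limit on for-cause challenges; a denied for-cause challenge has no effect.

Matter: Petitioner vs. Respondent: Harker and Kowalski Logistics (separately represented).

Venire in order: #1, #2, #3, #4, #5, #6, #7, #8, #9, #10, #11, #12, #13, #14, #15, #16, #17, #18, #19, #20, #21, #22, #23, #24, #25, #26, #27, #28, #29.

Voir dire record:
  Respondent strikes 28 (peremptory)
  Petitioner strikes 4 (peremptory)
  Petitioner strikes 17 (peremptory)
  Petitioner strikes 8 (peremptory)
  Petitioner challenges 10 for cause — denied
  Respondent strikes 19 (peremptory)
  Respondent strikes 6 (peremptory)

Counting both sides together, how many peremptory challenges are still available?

12

Petitioner allotment: 4 base + 1 × 4 alternates = 8. Respondent allotment: 4 base + 1 × 4 alternates + 2 multi-party = 10.
Petitioner peremptories used: #4, #17, #8 — 3 (the for-cause on #10 doesn't count).
Respondent peremptories used: #28, #19, #6 — 3.
Remaining: (8 − 3) + (10 − 3) = 12.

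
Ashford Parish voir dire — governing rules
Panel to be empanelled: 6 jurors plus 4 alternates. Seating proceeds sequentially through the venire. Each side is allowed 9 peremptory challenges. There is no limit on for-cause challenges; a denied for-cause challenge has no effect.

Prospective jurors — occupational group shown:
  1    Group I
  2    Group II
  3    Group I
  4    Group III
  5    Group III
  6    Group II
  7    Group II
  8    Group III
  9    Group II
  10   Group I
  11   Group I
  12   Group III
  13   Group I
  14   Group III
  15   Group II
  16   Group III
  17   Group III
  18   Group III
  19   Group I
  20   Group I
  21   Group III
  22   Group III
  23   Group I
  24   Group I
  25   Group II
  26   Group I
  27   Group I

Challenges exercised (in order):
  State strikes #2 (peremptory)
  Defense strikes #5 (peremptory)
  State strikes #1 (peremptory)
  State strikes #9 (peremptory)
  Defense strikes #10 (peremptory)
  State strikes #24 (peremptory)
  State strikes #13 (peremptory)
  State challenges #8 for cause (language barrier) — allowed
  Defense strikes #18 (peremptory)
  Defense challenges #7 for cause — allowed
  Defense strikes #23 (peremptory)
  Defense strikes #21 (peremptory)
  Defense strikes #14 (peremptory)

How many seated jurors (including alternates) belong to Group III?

4

Removed: #1, #2, #5, #7, #8, #9, #10, #13, #14, #18, #21, #23, #24.
Seated (10 incl. alternates): #3, #4, #6, #11, #12, #15, #16, #17, #19, #20.
Of those, in Group III: #4, #12, #16, #17 → 4.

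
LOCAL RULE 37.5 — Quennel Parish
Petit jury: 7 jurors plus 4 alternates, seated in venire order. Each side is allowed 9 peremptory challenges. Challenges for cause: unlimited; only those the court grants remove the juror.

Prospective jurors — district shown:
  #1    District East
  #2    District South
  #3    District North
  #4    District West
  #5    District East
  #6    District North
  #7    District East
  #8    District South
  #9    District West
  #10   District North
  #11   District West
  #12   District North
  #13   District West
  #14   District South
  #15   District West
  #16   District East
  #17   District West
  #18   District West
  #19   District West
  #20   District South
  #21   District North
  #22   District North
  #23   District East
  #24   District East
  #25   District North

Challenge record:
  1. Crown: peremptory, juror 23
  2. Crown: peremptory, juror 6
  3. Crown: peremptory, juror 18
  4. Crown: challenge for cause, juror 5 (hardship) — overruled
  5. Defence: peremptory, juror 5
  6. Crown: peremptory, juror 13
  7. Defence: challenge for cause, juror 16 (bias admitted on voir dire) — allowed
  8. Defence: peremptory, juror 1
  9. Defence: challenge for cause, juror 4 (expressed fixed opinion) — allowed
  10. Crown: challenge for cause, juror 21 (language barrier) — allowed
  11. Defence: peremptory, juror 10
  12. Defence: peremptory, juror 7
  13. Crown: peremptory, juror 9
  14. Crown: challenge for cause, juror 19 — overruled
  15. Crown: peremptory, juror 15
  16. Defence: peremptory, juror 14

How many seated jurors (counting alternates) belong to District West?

Removed: #1, #4, #5, #6, #7, #9, #10, #13, #14, #15, #16, #18, #21, #23.
Seated (11 incl. alternates): #2, #3, #8, #11, #12, #17, #19, #20, #22, #24, #25.
Of those, in District West: #11, #17, #19 → 3.

3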